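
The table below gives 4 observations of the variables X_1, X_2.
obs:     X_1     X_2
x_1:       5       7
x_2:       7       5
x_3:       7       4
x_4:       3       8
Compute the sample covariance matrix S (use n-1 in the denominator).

Step 1 — column means:
  mean(X_1) = (5 + 7 + 7 + 3) / 4 = 22/4 = 5.5
  mean(X_2) = (7 + 5 + 4 + 8) / 4 = 24/4 = 6

Step 2 — sample covariance S[i,j] = (1/(n-1)) · Σ_k (x_{k,i} - mean_i) · (x_{k,j} - mean_j), with n-1 = 3.
  S[X_1,X_1] = ((-0.5)·(-0.5) + (1.5)·(1.5) + (1.5)·(1.5) + (-2.5)·(-2.5)) / 3 = 11/3 = 3.6667
  S[X_1,X_2] = ((-0.5)·(1) + (1.5)·(-1) + (1.5)·(-2) + (-2.5)·(2)) / 3 = -10/3 = -3.3333
  S[X_2,X_2] = ((1)·(1) + (-1)·(-1) + (-2)·(-2) + (2)·(2)) / 3 = 10/3 = 3.3333

S is symmetric (S[j,i] = S[i,j]). Assembling:

S = [[3.6667, -3.3333],
 [-3.3333, 3.3333]]


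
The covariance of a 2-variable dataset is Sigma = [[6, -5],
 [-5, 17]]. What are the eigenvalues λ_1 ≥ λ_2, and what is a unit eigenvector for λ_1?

Step 1 — characteristic polynomial of 2×2 Sigma:
  det(Sigma - λI) = λ² - trace · λ + det = 0.
  trace = 6 + 17 = 23, det = 6·17 - (-5)² = 77.
Step 2 — discriminant:
  Δ = trace² - 4·det = 529 - 308 = 221.
Step 3 — eigenvalues:
  λ = (trace ± √Δ)/2 = (23 ± 14.8661)/2,
  λ_1 = 18.933,  λ_2 = 4.067.

Step 4 — unit eigenvector for λ_1: solve (Sigma - λ_1 I)v = 0. First row:
  (6 - 18.933)·v_x + (-5)·v_y = 0, i.e. (-12.933)·v_x + (-5)·v_y = 0,
  so v ∝ (b, λ_1 - a) = (-5, 12.933); multiply by -1 so the first entry is positive: u = (5, -12.933).
  ||u|| = √((5)² + (-12.933)²) = √(192.2634) ≈ 13.8659,
  v_1 = u/||u|| ≈ (0.3606, -0.9327) (||v_1|| = 1).

λ_1 = 18.933,  λ_2 = 4.067;  v_1 ≈ (0.3606, -0.9327)


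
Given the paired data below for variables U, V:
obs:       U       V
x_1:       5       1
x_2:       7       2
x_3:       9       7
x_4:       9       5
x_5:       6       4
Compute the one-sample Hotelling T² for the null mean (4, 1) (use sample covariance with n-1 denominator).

Step 1 — sample mean vector:
  mean(U) = (5 + 7 + 9 + 9 + 6) / 5 = 36/5 = 7.2
  mean(V) = (1 + 2 + 7 + 5 + 4) / 5 = 19/5 = 3.8
  x̄ = (7.2, 3.8),  deviation x̄ - mu_0 = (7.2, 3.8) - (4, 1) = (3.2, 2.8).

Step 2 — sample covariance matrix, S[i,j] = (1/(n-1)) · Σ_k (x_{k,i} - mean_i) · (x_{k,j} - mean_j), divisor n-1 = 4:
  S[U,U] = ((-2.2)·(-2.2) + (-0.2)·(-0.2) + (1.8)·(1.8) + (1.8)·(1.8) + (-1.2)·(-1.2)) / 4 = 12.8/4 = 3.2
  S[U,V] = ((-2.2)·(-2.8) + (-0.2)·(-1.8) + (1.8)·(3.2) + (1.8)·(1.2) + (-1.2)·(0.2)) / 4 = 14.2/4 = 3.55
  S[V,V] = ((-2.8)·(-2.8) + (-1.8)·(-1.8) + (3.2)·(3.2) + (1.2)·(1.2) + (0.2)·(0.2)) / 4 = 22.8/4 = 5.7
  S = [[3.2, 3.55],
 [3.55, 5.7]].

Step 3 — invert S. det(S) = 3.2·5.7 - (3.55)² = 5.6375.
  S^{-1} = (1/det) · [[d, -b], [-b, a]] = [[1.0111, -0.6297],
 [-0.6297, 0.5676]].

Step 4 — quadratic form (x̄ - mu_0)^T · S^{-1} · (x̄ - mu_0):
  S^{-1} · (x̄ - mu_0) = (1.4723, -0.4257),
  (x̄ - mu_0)^T · [...] = (3.2)·(1.4723) + (2.8)·(-0.4257) = 3.5193.

Step 5 — scale by n: T² = 5 · 3.5193 = 17.5965.

T² ≈ 17.5965


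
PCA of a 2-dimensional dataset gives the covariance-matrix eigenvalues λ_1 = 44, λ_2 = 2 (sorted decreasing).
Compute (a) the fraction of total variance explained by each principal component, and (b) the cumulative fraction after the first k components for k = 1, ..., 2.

Step 1 — total variance = trace(Sigma) = Σ λ_i = 44 + 2 = 46.

Step 2 — fraction explained by component i = λ_i / Σ λ:
  PC1: 44/46 = 0.9565
  PC2: 2/46 = 0.0435

Step 3 — cumulative fraction after k components = (λ_1 + ... + λ_k) / Σ λ:
  k = 1: 44/46 = 0.9565
  k = 2: (44 + 2)/46 = 46/46 = 1

Summary (fraction, with percent):

explained: PC1 0.9565 (95.65%), PC2 0.0435 (4.35%);  cumulative: 0.9565, 1


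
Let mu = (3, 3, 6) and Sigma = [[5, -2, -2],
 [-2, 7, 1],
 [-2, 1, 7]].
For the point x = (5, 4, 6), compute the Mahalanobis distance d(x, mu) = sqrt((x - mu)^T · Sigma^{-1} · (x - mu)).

Step 1 — centre the observation: (x - mu) = (2, 1, 0).

Step 2 — invert Sigma (cofactor / det for 3×3, or solve directly):
  Sigma^{-1} = [[0.25, 0.0625, 0.0625],
 [0.0625, 0.1615, -0.0052],
 [0.0625, -0.0052, 0.1615]].

Step 3 — form the quadratic (x - mu)^T · Sigma^{-1} · (x - mu):
  Sigma^{-1} · (x - mu) = (0.5625, 0.2865, 0.1198).
  (x - mu)^T · [Sigma^{-1} · (x - mu)] = (2)·(0.5625) + (1)·(0.2865) + (0)·(0.1198) = 1.4115.

Step 4 — take square root: d = √(1.4115) ≈ 1.188.

d(x, mu) = √(1.4115) ≈ 1.188


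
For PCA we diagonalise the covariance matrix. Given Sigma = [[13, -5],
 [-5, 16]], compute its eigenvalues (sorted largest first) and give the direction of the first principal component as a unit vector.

Step 1 — characteristic polynomial of 2×2 Sigma:
  det(Sigma - λI) = λ² - trace · λ + det = 0.
  trace = 13 + 16 = 29, det = 13·16 - (-5)² = 183.
Step 2 — discriminant:
  Δ = trace² - 4·det = 841 - 732 = 109.
Step 3 — eigenvalues:
  λ = (trace ± √Δ)/2 = (29 ± 10.4403)/2,
  λ_1 = 19.7202,  λ_2 = 9.2798.

Step 4 — unit eigenvector for λ_1: solve (Sigma - λ_1 I)v = 0. First row:
  (13 - 19.7202)·v_x + (-5)·v_y = 0, i.e. (-6.7202)·v_x + (-5)·v_y = 0,
  so v ∝ (b, λ_1 - a) = (-5, 6.7202); multiply by -1 so the first entry is positive: u = (5, -6.7202).
  ||u|| = √((5)² + (-6.7202)²) = √(70.1605) ≈ 8.3762,
  v_1 = u/||u|| ≈ (0.5969, -0.8023) (||v_1|| = 1).

λ_1 = 19.7202,  λ_2 = 9.2798;  v_1 ≈ (0.5969, -0.8023)


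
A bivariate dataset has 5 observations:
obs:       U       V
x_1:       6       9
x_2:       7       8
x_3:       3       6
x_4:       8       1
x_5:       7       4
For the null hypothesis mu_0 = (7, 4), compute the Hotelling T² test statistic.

Step 1 — sample mean vector:
  mean(U) = (6 + 7 + 3 + 8 + 7) / 5 = 31/5 = 6.2
  mean(V) = (9 + 8 + 6 + 1 + 4) / 5 = 28/5 = 5.6
  x̄ = (6.2, 5.6),  deviation x̄ - mu_0 = (6.2, 5.6) - (7, 4) = (-0.8, 1.6).

Step 2 — sample covariance matrix, S[i,j] = (1/(n-1)) · Σ_k (x_{k,i} - mean_i) · (x_{k,j} - mean_j), divisor n-1 = 4:
  S[U,U] = ((-0.2)·(-0.2) + (0.8)·(0.8) + (-3.2)·(-3.2) + (1.8)·(1.8) + (0.8)·(0.8)) / 4 = 14.8/4 = 3.7
  S[U,V] = ((-0.2)·(3.4) + (0.8)·(2.4) + (-3.2)·(0.4) + (1.8)·(-4.6) + (0.8)·(-1.6)) / 4 = -9.6/4 = -2.4
  S[V,V] = ((3.4)·(3.4) + (2.4)·(2.4) + (0.4)·(0.4) + (-4.6)·(-4.6) + (-1.6)·(-1.6)) / 4 = 41.2/4 = 10.3
  S = [[3.7, -2.4],
 [-2.4, 10.3]].

Step 3 — invert S. det(S) = 3.7·10.3 - (-2.4)² = 32.35.
  S^{-1} = (1/det) · [[d, -b], [-b, a]] = [[0.3184, 0.0742],
 [0.0742, 0.1144]].

Step 4 — quadratic form (x̄ - mu_0)^T · S^{-1} · (x̄ - mu_0):
  S^{-1} · (x̄ - mu_0) = (-0.136, 0.1236),
  (x̄ - mu_0)^T · [...] = (-0.8)·(-0.136) + (1.6)·(0.1236) = 0.3066.

Step 5 — scale by n: T² = 5 · 0.3066 = 1.5332.

T² ≈ 1.5332


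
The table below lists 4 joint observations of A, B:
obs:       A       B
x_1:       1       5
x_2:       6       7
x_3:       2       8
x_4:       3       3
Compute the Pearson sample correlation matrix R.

Step 1 — column means:
  mean(A) = (1 + 6 + 2 + 3) / 4 = 12/4 = 3
  mean(B) = (5 + 7 + 8 + 3) / 4 = 23/4 = 5.75

Step 2 — sample variances and covariances s[i,j] = (1/(n-1)) · Σ_k (x_{k,i} - mean_i) · (x_{k,j} - mean_j), with n-1 = 3:
  s[A,A] = ((-2)·(-2) + (3)·(3) + (-1)·(-1) + (0)·(0)) / 3 = 14/3 = 4.6667
  s[A,B] = ((-2)·(-0.75) + (3)·(1.25) + (-1)·(2.25) + (0)·(-2.75)) / 3 = 3/3 = 1
  s[B,B] = ((-0.75)·(-0.75) + (1.25)·(1.25) + (2.25)·(2.25) + (-2.75)·(-2.75)) / 3 = 14.75/3 = 4.9167
  Sample standard deviations s_i = √(s[i,i]):
  s(A) = √(4.6667) = 2.1602
  s(B) = √(4.9167) = 2.2174

Step 3 — r_{ij} = s_{ij} / (s_i · s_j):
  r[A,A] = 1 (diagonal).
  r[A,B] = 1 / (2.1602 · 2.2174) = 1 / 4.79 = 0.2088
  r[B,B] = 1 (diagonal).

R is symmetric with unit diagonal. Assembling:

R = [[1, 0.2088],
 [0.2088, 1]]


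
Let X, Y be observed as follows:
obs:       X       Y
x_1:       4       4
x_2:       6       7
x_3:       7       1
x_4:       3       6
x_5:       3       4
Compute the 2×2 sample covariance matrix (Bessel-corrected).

Step 1 — column means:
  mean(X) = (4 + 6 + 7 + 3 + 3) / 5 = 23/5 = 4.6
  mean(Y) = (4 + 7 + 1 + 6 + 4) / 5 = 22/5 = 4.4

Step 2 — sample covariance S[i,j] = (1/(n-1)) · Σ_k (x_{k,i} - mean_i) · (x_{k,j} - mean_j), with n-1 = 4.
  S[X,X] = ((-0.6)·(-0.6) + (1.4)·(1.4) + (2.4)·(2.4) + (-1.6)·(-1.6) + (-1.6)·(-1.6)) / 4 = 13.2/4 = 3.3
  S[X,Y] = ((-0.6)·(-0.4) + (1.4)·(2.6) + (2.4)·(-3.4) + (-1.6)·(1.6) + (-1.6)·(-0.4)) / 4 = -6.2/4 = -1.55
  S[Y,Y] = ((-0.4)·(-0.4) + (2.6)·(2.6) + (-3.4)·(-3.4) + (1.6)·(1.6) + (-0.4)·(-0.4)) / 4 = 21.2/4 = 5.3

S is symmetric (S[j,i] = S[i,j]). Assembling:

S = [[3.3, -1.55],
 [-1.55, 5.3]]


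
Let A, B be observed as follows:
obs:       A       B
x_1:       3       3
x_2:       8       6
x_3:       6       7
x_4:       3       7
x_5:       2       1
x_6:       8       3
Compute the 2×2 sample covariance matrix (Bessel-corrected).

Step 1 — column means:
  mean(A) = (3 + 8 + 6 + 3 + 2 + 8) / 6 = 30/6 = 5
  mean(B) = (3 + 6 + 7 + 7 + 1 + 3) / 6 = 27/6 = 4.5

Step 2 — sample covariance S[i,j] = (1/(n-1)) · Σ_k (x_{k,i} - mean_i) · (x_{k,j} - mean_j), with n-1 = 5.
  S[A,A] = ((-2)·(-2) + (3)·(3) + (1)·(1) + (-2)·(-2) + (-3)·(-3) + (3)·(3)) / 5 = 36/5 = 7.2
  S[A,B] = ((-2)·(-1.5) + (3)·(1.5) + (1)·(2.5) + (-2)·(2.5) + (-3)·(-3.5) + (3)·(-1.5)) / 5 = 11/5 = 2.2
  S[B,B] = ((-1.5)·(-1.5) + (1.5)·(1.5) + (2.5)·(2.5) + (2.5)·(2.5) + (-3.5)·(-3.5) + (-1.5)·(-1.5)) / 5 = 31.5/5 = 6.3

S is symmetric (S[j,i] = S[i,j]). Assembling:

S = [[7.2, 2.2],
 [2.2, 6.3]]


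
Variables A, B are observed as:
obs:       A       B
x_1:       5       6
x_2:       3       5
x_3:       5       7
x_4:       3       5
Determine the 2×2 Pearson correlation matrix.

Step 1 — column means:
  mean(A) = (5 + 3 + 5 + 3) / 4 = 16/4 = 4
  mean(B) = (6 + 5 + 7 + 5) / 4 = 23/4 = 5.75

Step 2 — sample variances and covariances s[i,j] = (1/(n-1)) · Σ_k (x_{k,i} - mean_i) · (x_{k,j} - mean_j), with n-1 = 3:
  s[A,A] = ((1)·(1) + (-1)·(-1) + (1)·(1) + (-1)·(-1)) / 3 = 4/3 = 1.3333
  s[A,B] = ((1)·(0.25) + (-1)·(-0.75) + (1)·(1.25) + (-1)·(-0.75)) / 3 = 3/3 = 1
  s[B,B] = ((0.25)·(0.25) + (-0.75)·(-0.75) + (1.25)·(1.25) + (-0.75)·(-0.75)) / 3 = 2.75/3 = 0.9167
  Sample standard deviations s_i = √(s[i,i]):
  s(A) = √(1.3333) = 1.1547
  s(B) = √(0.9167) = 0.9574

Step 3 — r_{ij} = s_{ij} / (s_i · s_j):
  r[A,A] = 1 (diagonal).
  r[A,B] = 1 / (1.1547 · 0.9574) = 1 / 1.1055 = 0.9045
  r[B,B] = 1 (diagonal).

R is symmetric with unit diagonal. Assembling:

R = [[1, 0.9045],
 [0.9045, 1]]


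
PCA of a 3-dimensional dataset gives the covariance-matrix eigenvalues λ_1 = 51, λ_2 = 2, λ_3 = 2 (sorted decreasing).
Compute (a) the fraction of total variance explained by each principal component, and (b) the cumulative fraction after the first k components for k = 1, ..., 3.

Step 1 — total variance = trace(Sigma) = Σ λ_i = 51 + 2 + 2 = 55.

Step 2 — fraction explained by component i = λ_i / Σ λ:
  PC1: 51/55 = 0.9273
  PC2: 2/55 = 0.0364
  PC3: 2/55 = 0.0364

Step 3 — cumulative fraction after k components = (λ_1 + ... + λ_k) / Σ λ:
  k = 1: 51/55 = 0.9273
  k = 2: (51 + 2)/55 = 53/55 = 0.9636
  k = 3: (51 + 2 + 2)/55 = 55/55 = 1

Summary (fraction, with percent):

explained: PC1 0.9273 (92.73%), PC2 0.0364 (3.64%), PC3 0.0364 (3.64%);  cumulative: 0.9273, 0.9636, 1


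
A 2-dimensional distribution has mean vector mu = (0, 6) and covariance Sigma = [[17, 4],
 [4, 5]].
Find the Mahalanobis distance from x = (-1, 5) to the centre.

Step 1 — centre the observation: (x - mu) = (-1, -1).

Step 2 — invert Sigma. det(Sigma) = 17·5 - (4)² = 69.
  Sigma^{-1} = (1/det) · [[d, -b], [-b, a]] = [[0.0725, -0.058],
 [-0.058, 0.2464]].

Step 3 — form the quadratic (x - mu)^T · Sigma^{-1} · (x - mu):
  Sigma^{-1} · (x - mu) = (-0.0145, -0.1884).
  (x - mu)^T · [Sigma^{-1} · (x - mu)] = (-1)·(-0.0145) + (-1)·(-0.1884) = 0.2029.

Step 4 — take square root: d = √(0.2029) ≈ 0.4504.

d(x, mu) = √(0.2029) ≈ 0.4504


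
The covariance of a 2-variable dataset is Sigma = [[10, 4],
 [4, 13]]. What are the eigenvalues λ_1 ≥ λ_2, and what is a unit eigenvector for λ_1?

Step 1 — characteristic polynomial of 2×2 Sigma:
  det(Sigma - λI) = λ² - trace · λ + det = 0.
  trace = 10 + 13 = 23, det = 10·13 - (4)² = 114.
Step 2 — discriminant:
  Δ = trace² - 4·det = 529 - 456 = 73.
Step 3 — eigenvalues:
  λ = (trace ± √Δ)/2 = (23 ± 8.544)/2,
  λ_1 = 15.772,  λ_2 = 7.228.

Step 4 — unit eigenvector for λ_1: solve (Sigma - λ_1 I)v = 0. First row:
  (10 - 15.772)·v_x + (4)·v_y = 0, i.e. (-5.772)·v_x + (4)·v_y = 0,
  so v ∝ (b, λ_1 - a) = (4, 5.772) = u.
  ||u|| = √((4)² + (5.772)²) = √(49.316) ≈ 7.0225,
  v_1 = u/||u|| ≈ (0.5696, 0.8219) (||v_1|| = 1).

λ_1 = 15.772,  λ_2 = 7.228;  v_1 ≈ (0.5696, 0.8219)


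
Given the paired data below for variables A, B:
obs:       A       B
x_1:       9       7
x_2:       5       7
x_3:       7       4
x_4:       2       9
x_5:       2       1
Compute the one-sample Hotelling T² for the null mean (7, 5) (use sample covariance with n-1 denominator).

Step 1 — sample mean vector:
  mean(A) = (9 + 5 + 7 + 2 + 2) / 5 = 25/5 = 5
  mean(B) = (7 + 7 + 4 + 9 + 1) / 5 = 28/5 = 5.6
  x̄ = (5, 5.6),  deviation x̄ - mu_0 = (5, 5.6) - (7, 5) = (-2, 0.6).

Step 2 — sample covariance matrix, S[i,j] = (1/(n-1)) · Σ_k (x_{k,i} - mean_i) · (x_{k,j} - mean_j), divisor n-1 = 4:
  S[A,A] = ((4)·(4) + (0)·(0) + (2)·(2) + (-3)·(-3) + (-3)·(-3)) / 4 = 38/4 = 9.5
  S[A,B] = ((4)·(1.4) + (0)·(1.4) + (2)·(-1.6) + (-3)·(3.4) + (-3)·(-4.6)) / 4 = 6/4 = 1.5
  S[B,B] = ((1.4)·(1.4) + (1.4)·(1.4) + (-1.6)·(-1.6) + (3.4)·(3.4) + (-4.6)·(-4.6)) / 4 = 39.2/4 = 9.8
  S = [[9.5, 1.5],
 [1.5, 9.8]].

Step 3 — invert S. det(S) = 9.5·9.8 - (1.5)² = 90.85.
  S^{-1} = (1/det) · [[d, -b], [-b, a]] = [[0.1079, -0.0165],
 [-0.0165, 0.1046]].

Step 4 — quadratic form (x̄ - mu_0)^T · S^{-1} · (x̄ - mu_0):
  S^{-1} · (x̄ - mu_0) = (-0.2256, 0.0958),
  (x̄ - mu_0)^T · [...] = (-2)·(-0.2256) + (0.6)·(0.0958) = 0.5088.

Step 5 — scale by n: T² = 5 · 0.5088 = 2.5438.

T² ≈ 2.5438


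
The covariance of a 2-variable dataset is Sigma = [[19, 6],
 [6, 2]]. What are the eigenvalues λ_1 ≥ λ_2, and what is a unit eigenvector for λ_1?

Step 1 — characteristic polynomial of 2×2 Sigma:
  det(Sigma - λI) = λ² - trace · λ + det = 0.
  trace = 19 + 2 = 21, det = 19·2 - (6)² = 2.
Step 2 — discriminant:
  Δ = trace² - 4·det = 441 - 8 = 433.
Step 3 — eigenvalues:
  λ = (trace ± √Δ)/2 = (21 ± 20.8087)/2,
  λ_1 = 20.9043,  λ_2 = 0.0957.

Step 4 — unit eigenvector for λ_1: solve (Sigma - λ_1 I)v = 0. First row:
  (19 - 20.9043)·v_x + (6)·v_y = 0, i.e. (-1.9043)·v_x + (6)·v_y = 0,
  so v ∝ (b, λ_1 - a) = (6, 1.9043) = u.
  ||u|| = √((6)² + (1.9043)²) = √(39.6265) ≈ 6.295,
  v_1 = u/||u|| ≈ (0.9531, 0.3025) (||v_1|| = 1).

λ_1 = 20.9043,  λ_2 = 0.0957;  v_1 ≈ (0.9531, 0.3025)


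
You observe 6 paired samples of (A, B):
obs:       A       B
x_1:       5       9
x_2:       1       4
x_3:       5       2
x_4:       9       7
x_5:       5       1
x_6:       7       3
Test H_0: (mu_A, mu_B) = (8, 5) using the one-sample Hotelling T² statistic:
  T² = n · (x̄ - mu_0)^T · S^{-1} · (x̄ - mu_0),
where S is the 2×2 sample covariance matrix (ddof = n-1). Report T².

Step 1 — sample mean vector:
  mean(A) = (5 + 1 + 5 + 9 + 5 + 7) / 6 = 32/6 = 5.3333
  mean(B) = (9 + 4 + 2 + 7 + 1 + 3) / 6 = 26/6 = 4.3333
  x̄ = (5.3333, 4.3333),  deviation x̄ - mu_0 = (5.3333, 4.3333) - (8, 5) = (-2.6667, -0.6667).

Step 2 — sample covariance matrix, S[i,j] = (1/(n-1)) · Σ_k (x_{k,i} - mean_i) · (x_{k,j} - mean_j), divisor n-1 = 5:
  S[A,A] = ((-0.3333)·(-0.3333) + (-4.3333)·(-4.3333) + (-0.3333)·(-0.3333) + (3.6667)·(3.6667) + (-0.3333)·(-0.3333) + (1.6667)·(1.6667)) / 5 = 35.3333/5 = 7.0667
  S[A,B] = ((-0.3333)·(4.6667) + (-4.3333)·(-0.3333) + (-0.3333)·(-2.3333) + (3.6667)·(2.6667) + (-0.3333)·(-3.3333) + (1.6667)·(-1.3333)) / 5 = 9.3333/5 = 1.8667
  S[B,B] = ((4.6667)·(4.6667) + (-0.3333)·(-0.3333) + (-2.3333)·(-2.3333) + (2.6667)·(2.6667) + (-3.3333)·(-3.3333) + (-1.3333)·(-1.3333)) / 5 = 47.3333/5 = 9.4667
  S = [[7.0667, 1.8667],
 [1.8667, 9.4667]].

Step 3 — invert S. det(S) = 7.0667·9.4667 - (1.8667)² = 63.4133.
  S^{-1} = (1/det) · [[d, -b], [-b, a]] = [[0.1493, -0.0294],
 [-0.0294, 0.1114]].

Step 4 — quadratic form (x̄ - mu_0)^T · S^{-1} · (x̄ - mu_0):
  S^{-1} · (x̄ - mu_0) = (-0.3785, 0.0042),
  (x̄ - mu_0)^T · [...] = (-2.6667)·(-0.3785) + (-0.6667)·(0.0042) = 1.0064.

Step 5 — scale by n: T² = 6 · 1.0064 = 6.0387.

T² ≈ 6.0387


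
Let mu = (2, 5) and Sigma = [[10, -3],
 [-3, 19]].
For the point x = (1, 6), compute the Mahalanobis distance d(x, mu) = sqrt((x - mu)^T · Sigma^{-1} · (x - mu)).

Step 1 — centre the observation: (x - mu) = (-1, 1).

Step 2 — invert Sigma. det(Sigma) = 10·19 - (-3)² = 181.
  Sigma^{-1} = (1/det) · [[d, -b], [-b, a]] = [[0.105, 0.0166],
 [0.0166, 0.0552]].

Step 3 — form the quadratic (x - mu)^T · Sigma^{-1} · (x - mu):
  Sigma^{-1} · (x - mu) = (-0.0884, 0.0387).
  (x - mu)^T · [Sigma^{-1} · (x - mu)] = (-1)·(-0.0884) + (1)·(0.0387) = 0.1271.

Step 4 — take square root: d = √(0.1271) ≈ 0.3565.

d(x, mu) = √(0.1271) ≈ 0.3565


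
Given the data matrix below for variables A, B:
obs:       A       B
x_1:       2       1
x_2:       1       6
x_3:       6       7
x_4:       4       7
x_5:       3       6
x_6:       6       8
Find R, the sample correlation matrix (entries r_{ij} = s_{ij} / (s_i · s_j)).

Step 1 — column means:
  mean(A) = (2 + 1 + 6 + 4 + 3 + 6) / 6 = 22/6 = 3.6667
  mean(B) = (1 + 6 + 7 + 7 + 6 + 8) / 6 = 35/6 = 5.8333

Step 2 — sample variances and covariances s[i,j] = (1/(n-1)) · Σ_k (x_{k,i} - mean_i) · (x_{k,j} - mean_j), with n-1 = 5:
  s[A,A] = ((-1.6667)·(-1.6667) + (-2.6667)·(-2.6667) + (2.3333)·(2.3333) + (0.3333)·(0.3333) + (-0.6667)·(-0.6667) + (2.3333)·(2.3333)) / 5 = 21.3333/5 = 4.2667
  s[A,B] = ((-1.6667)·(-4.8333) + (-2.6667)·(0.1667) + (2.3333)·(1.1667) + (0.3333)·(1.1667) + (-0.6667)·(0.1667) + (2.3333)·(2.1667)) / 5 = 15.6667/5 = 3.1333
  s[B,B] = ((-4.8333)·(-4.8333) + (0.1667)·(0.1667) + (1.1667)·(1.1667) + (1.1667)·(1.1667) + (0.1667)·(0.1667) + (2.1667)·(2.1667)) / 5 = 30.8333/5 = 6.1667
  Sample standard deviations s_i = √(s[i,i]):
  s(A) = √(4.2667) = 2.0656
  s(B) = √(6.1667) = 2.4833

Step 3 — r_{ij} = s_{ij} / (s_i · s_j):
  r[A,A] = 1 (diagonal).
  r[A,B] = 3.1333 / (2.0656 · 2.4833) = 3.1333 / 5.1294 = 0.6109
  r[B,B] = 1 (diagonal).

R is symmetric with unit diagonal. Assembling:

R = [[1, 0.6109],
 [0.6109, 1]]


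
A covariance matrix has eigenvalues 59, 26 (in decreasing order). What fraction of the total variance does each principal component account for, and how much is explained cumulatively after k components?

Step 1 — total variance = trace(Sigma) = Σ λ_i = 59 + 26 = 85.

Step 2 — fraction explained by component i = λ_i / Σ λ:
  PC1: 59/85 = 0.6941
  PC2: 26/85 = 0.3059

Step 3 — cumulative fraction after k components = (λ_1 + ... + λ_k) / Σ λ:
  k = 1: 59/85 = 0.6941
  k = 2: (59 + 26)/85 = 85/85 = 1

Summary (fraction, with percent):

explained: PC1 0.6941 (69.41%), PC2 0.3059 (30.59%);  cumulative: 0.6941, 1


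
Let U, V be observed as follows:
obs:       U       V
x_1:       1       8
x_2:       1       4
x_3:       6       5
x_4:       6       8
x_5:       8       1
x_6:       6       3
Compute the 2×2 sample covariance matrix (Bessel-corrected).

Step 1 — column means:
  mean(U) = (1 + 1 + 6 + 6 + 8 + 6) / 6 = 28/6 = 4.6667
  mean(V) = (8 + 4 + 5 + 8 + 1 + 3) / 6 = 29/6 = 4.8333

Step 2 — sample covariance S[i,j] = (1/(n-1)) · Σ_k (x_{k,i} - mean_i) · (x_{k,j} - mean_j), with n-1 = 5.
  S[U,U] = ((-3.6667)·(-3.6667) + (-3.6667)·(-3.6667) + (1.3333)·(1.3333) + (1.3333)·(1.3333) + (3.3333)·(3.3333) + (1.3333)·(1.3333)) / 5 = 43.3333/5 = 8.6667
  S[U,V] = ((-3.6667)·(3.1667) + (-3.6667)·(-0.8333) + (1.3333)·(0.1667) + (1.3333)·(3.1667) + (3.3333)·(-3.8333) + (1.3333)·(-1.8333)) / 5 = -19.3333/5 = -3.8667
  S[V,V] = ((3.1667)·(3.1667) + (-0.8333)·(-0.8333) + (0.1667)·(0.1667) + (3.1667)·(3.1667) + (-3.8333)·(-3.8333) + (-1.8333)·(-1.8333)) / 5 = 38.8333/5 = 7.7667

S is symmetric (S[j,i] = S[i,j]). Assembling:

S = [[8.6667, -3.8667],
 [-3.8667, 7.7667]]


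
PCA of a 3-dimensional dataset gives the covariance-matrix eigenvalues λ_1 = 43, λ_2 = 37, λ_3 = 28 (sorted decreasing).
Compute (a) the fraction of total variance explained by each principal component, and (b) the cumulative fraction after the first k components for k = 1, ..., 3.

Step 1 — total variance = trace(Sigma) = Σ λ_i = 43 + 37 + 28 = 108.

Step 2 — fraction explained by component i = λ_i / Σ λ:
  PC1: 43/108 = 0.3981
  PC2: 37/108 = 0.3426
  PC3: 28/108 = 0.2593

Step 3 — cumulative fraction after k components = (λ_1 + ... + λ_k) / Σ λ:
  k = 1: 43/108 = 0.3981
  k = 2: (43 + 37)/108 = 80/108 = 0.7407
  k = 3: (43 + 37 + 28)/108 = 108/108 = 1

Summary (fraction, with percent):

explained: PC1 0.3981 (39.81%), PC2 0.3426 (34.26%), PC3 0.2593 (25.93%);  cumulative: 0.3981, 0.7407, 1


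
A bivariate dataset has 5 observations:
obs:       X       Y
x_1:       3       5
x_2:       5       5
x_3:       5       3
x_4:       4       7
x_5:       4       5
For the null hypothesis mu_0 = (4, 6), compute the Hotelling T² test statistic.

Step 1 — sample mean vector:
  mean(X) = (3 + 5 + 5 + 4 + 4) / 5 = 21/5 = 4.2
  mean(Y) = (5 + 5 + 3 + 7 + 5) / 5 = 25/5 = 5
  x̄ = (4.2, 5),  deviation x̄ - mu_0 = (4.2, 5) - (4, 6) = (0.2, -1).

Step 2 — sample covariance matrix, S[i,j] = (1/(n-1)) · Σ_k (x_{k,i} - mean_i) · (x_{k,j} - mean_j), divisor n-1 = 4:
  S[X,X] = ((-1.2)·(-1.2) + (0.8)·(0.8) + (0.8)·(0.8) + (-0.2)·(-0.2) + (-0.2)·(-0.2)) / 4 = 2.8/4 = 0.7
  S[X,Y] = ((-1.2)·(0) + (0.8)·(0) + (0.8)·(-2) + (-0.2)·(2) + (-0.2)·(0)) / 4 = -2/4 = -0.5
  S[Y,Y] = ((0)·(0) + (0)·(0) + (-2)·(-2) + (2)·(2) + (0)·(0)) / 4 = 8/4 = 2
  S = [[0.7, -0.5],
 [-0.5, 2]].

Step 3 — invert S. det(S) = 0.7·2 - (-0.5)² = 1.15.
  S^{-1} = (1/det) · [[d, -b], [-b, a]] = [[1.7391, 0.4348],
 [0.4348, 0.6087]].

Step 4 — quadratic form (x̄ - mu_0)^T · S^{-1} · (x̄ - mu_0):
  S^{-1} · (x̄ - mu_0) = (-0.087, -0.5217),
  (x̄ - mu_0)^T · [...] = (0.2)·(-0.087) + (-1)·(-0.5217) = 0.5043.

Step 5 — scale by n: T² = 5 · 0.5043 = 2.5217.

T² ≈ 2.5217


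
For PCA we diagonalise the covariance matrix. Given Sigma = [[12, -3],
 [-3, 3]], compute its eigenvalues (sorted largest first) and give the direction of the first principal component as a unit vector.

Step 1 — characteristic polynomial of 2×2 Sigma:
  det(Sigma - λI) = λ² - trace · λ + det = 0.
  trace = 12 + 3 = 15, det = 12·3 - (-3)² = 27.
Step 2 — discriminant:
  Δ = trace² - 4·det = 225 - 108 = 117.
Step 3 — eigenvalues:
  λ = (trace ± √Δ)/2 = (15 ± 10.8167)/2,
  λ_1 = 12.9083,  λ_2 = 2.0917.

Step 4 — unit eigenvector for λ_1: solve (Sigma - λ_1 I)v = 0. First row:
  (12 - 12.9083)·v_x + (-3)·v_y = 0, i.e. (-0.9083)·v_x + (-3)·v_y = 0,
  so v ∝ (b, λ_1 - a) = (-3, 0.9083); multiply by -1 so the first entry is positive: u = (3, -0.9083).
  ||u|| = √((3)² + (-0.9083)²) = √(9.8251) ≈ 3.1345,
  v_1 = u/||u|| ≈ (0.9571, -0.2898) (||v_1|| = 1).

λ_1 = 12.9083,  λ_2 = 2.0917;  v_1 ≈ (0.9571, -0.2898)


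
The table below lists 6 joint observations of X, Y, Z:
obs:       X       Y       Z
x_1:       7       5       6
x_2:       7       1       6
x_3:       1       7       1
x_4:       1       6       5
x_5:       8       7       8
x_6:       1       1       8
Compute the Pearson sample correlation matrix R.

Step 1 — column means:
  mean(X) = (7 + 7 + 1 + 1 + 8 + 1) / 6 = 25/6 = 4.1667
  mean(Y) = (5 + 1 + 7 + 6 + 7 + 1) / 6 = 27/6 = 4.5
  mean(Z) = (6 + 6 + 1 + 5 + 8 + 8) / 6 = 34/6 = 5.6667

Step 2 — sample variances and covariances s[i,j] = (1/(n-1)) · Σ_k (x_{k,i} - mean_i) · (x_{k,j} - mean_j), with n-1 = 5:
  s[X,X] = ((2.8333)·(2.8333) + (2.8333)·(2.8333) + (-3.1667)·(-3.1667) + (-3.1667)·(-3.1667) + (3.8333)·(3.8333) + (-3.1667)·(-3.1667)) / 5 = 60.8333/5 = 12.1667
  s[X,Y] = ((2.8333)·(0.5) + (2.8333)·(-3.5) + (-3.1667)·(2.5) + (-3.1667)·(1.5) + (3.8333)·(2.5) + (-3.1667)·(-3.5)) / 5 = -0.5/5 = -0.1
  s[X,Z] = ((2.8333)·(0.3333) + (2.8333)·(0.3333) + (-3.1667)·(-4.6667) + (-3.1667)·(-0.6667) + (3.8333)·(2.3333) + (-3.1667)·(2.3333)) / 5 = 20.3333/5 = 4.0667
  s[Y,Y] = ((0.5)·(0.5) + (-3.5)·(-3.5) + (2.5)·(2.5) + (1.5)·(1.5) + (2.5)·(2.5) + (-3.5)·(-3.5)) / 5 = 39.5/5 = 7.9
  s[Y,Z] = ((0.5)·(0.3333) + (-3.5)·(0.3333) + (2.5)·(-4.6667) + (1.5)·(-0.6667) + (2.5)·(2.3333) + (-3.5)·(2.3333)) / 5 = -16/5 = -3.2
  s[Z,Z] = ((0.3333)·(0.3333) + (0.3333)·(0.3333) + (-4.6667)·(-4.6667) + (-0.6667)·(-0.6667) + (2.3333)·(2.3333) + (2.3333)·(2.3333)) / 5 = 33.3333/5 = 6.6667
  Sample standard deviations s_i = √(s[i,i]):
  s(X) = √(12.1667) = 3.4881
  s(Y) = √(7.9) = 2.8107
  s(Z) = √(6.6667) = 2.582

Step 3 — r_{ij} = s_{ij} / (s_i · s_j):
  r[X,X] = 1 (diagonal).
  r[X,Y] = -0.1 / (3.4881 · 2.8107) = -0.1 / 9.8039 = -0.0102
  r[X,Z] = 4.0667 / (3.4881 · 2.582) = 4.0667 / 9.0062 = 0.4515
  r[Y,Y] = 1 (diagonal).
  r[Y,Z] = -3.2 / (2.8107 · 2.582) = -3.2 / 7.2572 = -0.4409
  r[Z,Z] = 1 (diagonal).

R is symmetric with unit diagonal. Assembling:

R = [[1, -0.0102, 0.4515],
 [-0.0102, 1, -0.4409],
 [0.4515, -0.4409, 1]]


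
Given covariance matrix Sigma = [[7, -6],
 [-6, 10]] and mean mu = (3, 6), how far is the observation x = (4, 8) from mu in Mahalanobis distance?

Step 1 — centre the observation: (x - mu) = (1, 2).

Step 2 — invert Sigma. det(Sigma) = 7·10 - (-6)² = 34.
  Sigma^{-1} = (1/det) · [[d, -b], [-b, a]] = [[0.2941, 0.1765],
 [0.1765, 0.2059]].

Step 3 — form the quadratic (x - mu)^T · Sigma^{-1} · (x - mu):
  Sigma^{-1} · (x - mu) = (0.6471, 0.5882).
  (x - mu)^T · [Sigma^{-1} · (x - mu)] = (1)·(0.6471) + (2)·(0.5882) = 1.8235.

Step 4 — take square root: d = √(1.8235) ≈ 1.3504.

d(x, mu) = √(1.8235) ≈ 1.3504


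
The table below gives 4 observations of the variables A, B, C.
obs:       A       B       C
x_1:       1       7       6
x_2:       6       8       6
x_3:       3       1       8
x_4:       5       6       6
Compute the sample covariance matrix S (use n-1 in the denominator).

Step 1 — column means:
  mean(A) = (1 + 6 + 3 + 5) / 4 = 15/4 = 3.75
  mean(B) = (7 + 8 + 1 + 6) / 4 = 22/4 = 5.5
  mean(C) = (6 + 6 + 8 + 6) / 4 = 26/4 = 6.5

Step 2 — sample covariance S[i,j] = (1/(n-1)) · Σ_k (x_{k,i} - mean_i) · (x_{k,j} - mean_j), with n-1 = 3.
  S[A,A] = ((-2.75)·(-2.75) + (2.25)·(2.25) + (-0.75)·(-0.75) + (1.25)·(1.25)) / 3 = 14.75/3 = 4.9167
  S[A,B] = ((-2.75)·(1.5) + (2.25)·(2.5) + (-0.75)·(-4.5) + (1.25)·(0.5)) / 3 = 5.5/3 = 1.8333
  S[A,C] = ((-2.75)·(-0.5) + (2.25)·(-0.5) + (-0.75)·(1.5) + (1.25)·(-0.5)) / 3 = -1.5/3 = -0.5
  S[B,B] = ((1.5)·(1.5) + (2.5)·(2.5) + (-4.5)·(-4.5) + (0.5)·(0.5)) / 3 = 29/3 = 9.6667
  S[B,C] = ((1.5)·(-0.5) + (2.5)·(-0.5) + (-4.5)·(1.5) + (0.5)·(-0.5)) / 3 = -9/3 = -3
  S[C,C] = ((-0.5)·(-0.5) + (-0.5)·(-0.5) + (1.5)·(1.5) + (-0.5)·(-0.5)) / 3 = 3/3 = 1

S is symmetric (S[j,i] = S[i,j]). Assembling:

S = [[4.9167, 1.8333, -0.5],
 [1.8333, 9.6667, -3],
 [-0.5, -3, 1]]


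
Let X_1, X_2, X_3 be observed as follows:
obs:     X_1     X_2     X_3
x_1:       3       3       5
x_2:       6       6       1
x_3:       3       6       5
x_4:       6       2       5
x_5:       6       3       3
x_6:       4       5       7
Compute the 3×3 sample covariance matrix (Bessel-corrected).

Step 1 — column means:
  mean(X_1) = (3 + 6 + 3 + 6 + 6 + 4) / 6 = 28/6 = 4.6667
  mean(X_2) = (3 + 6 + 6 + 2 + 3 + 5) / 6 = 25/6 = 4.1667
  mean(X_3) = (5 + 1 + 5 + 5 + 3 + 7) / 6 = 26/6 = 4.3333

Step 2 — sample covariance S[i,j] = (1/(n-1)) · Σ_k (x_{k,i} - mean_i) · (x_{k,j} - mean_j), with n-1 = 5.
  S[X_1,X_1] = ((-1.6667)·(-1.6667) + (1.3333)·(1.3333) + (-1.6667)·(-1.6667) + (1.3333)·(1.3333) + (1.3333)·(1.3333) + (-0.6667)·(-0.6667)) / 5 = 11.3333/5 = 2.2667
  S[X_1,X_2] = ((-1.6667)·(-1.1667) + (1.3333)·(1.8333) + (-1.6667)·(1.8333) + (1.3333)·(-2.1667) + (1.3333)·(-1.1667) + (-0.6667)·(0.8333)) / 5 = -3.6667/5 = -0.7333
  S[X_1,X_3] = ((-1.6667)·(0.6667) + (1.3333)·(-3.3333) + (-1.6667)·(0.6667) + (1.3333)·(0.6667) + (1.3333)·(-1.3333) + (-0.6667)·(2.6667)) / 5 = -9.3333/5 = -1.8667
  S[X_2,X_2] = ((-1.1667)·(-1.1667) + (1.8333)·(1.8333) + (1.8333)·(1.8333) + (-2.1667)·(-2.1667) + (-1.1667)·(-1.1667) + (0.8333)·(0.8333)) / 5 = 14.8333/5 = 2.9667
  S[X_2,X_3] = ((-1.1667)·(0.6667) + (1.8333)·(-3.3333) + (1.8333)·(0.6667) + (-2.1667)·(0.6667) + (-1.1667)·(-1.3333) + (0.8333)·(2.6667)) / 5 = -3.3333/5 = -0.6667
  S[X_3,X_3] = ((0.6667)·(0.6667) + (-3.3333)·(-3.3333) + (0.6667)·(0.6667) + (0.6667)·(0.6667) + (-1.3333)·(-1.3333) + (2.6667)·(2.6667)) / 5 = 21.3333/5 = 4.2667

S is symmetric (S[j,i] = S[i,j]). Assembling:

S = [[2.2667, -0.7333, -1.8667],
 [-0.7333, 2.9667, -0.6667],
 [-1.8667, -0.6667, 4.2667]]


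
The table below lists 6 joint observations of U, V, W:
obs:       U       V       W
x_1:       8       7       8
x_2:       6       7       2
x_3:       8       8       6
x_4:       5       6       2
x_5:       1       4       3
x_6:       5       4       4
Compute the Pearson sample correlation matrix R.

Step 1 — column means:
  mean(U) = (8 + 6 + 8 + 5 + 1 + 5) / 6 = 33/6 = 5.5
  mean(V) = (7 + 7 + 8 + 6 + 4 + 4) / 6 = 36/6 = 6
  mean(W) = (8 + 2 + 6 + 2 + 3 + 4) / 6 = 25/6 = 4.1667

Step 2 — sample variances and covariances s[i,j] = (1/(n-1)) · Σ_k (x_{k,i} - mean_i) · (x_{k,j} - mean_j), with n-1 = 5:
  s[U,U] = ((2.5)·(2.5) + (0.5)·(0.5) + (2.5)·(2.5) + (-0.5)·(-0.5) + (-4.5)·(-4.5) + (-0.5)·(-0.5)) / 5 = 33.5/5 = 6.7
  s[U,V] = ((2.5)·(1) + (0.5)·(1) + (2.5)·(2) + (-0.5)·(0) + (-4.5)·(-2) + (-0.5)·(-2)) / 5 = 18/5 = 3.6
  s[U,W] = ((2.5)·(3.8333) + (0.5)·(-2.1667) + (2.5)·(1.8333) + (-0.5)·(-2.1667) + (-4.5)·(-1.1667) + (-0.5)·(-0.1667)) / 5 = 19.5/5 = 3.9
  s[V,V] = ((1)·(1) + (1)·(1) + (2)·(2) + (0)·(0) + (-2)·(-2) + (-2)·(-2)) / 5 = 14/5 = 2.8
  s[V,W] = ((1)·(3.8333) + (1)·(-2.1667) + (2)·(1.8333) + (0)·(-2.1667) + (-2)·(-1.1667) + (-2)·(-0.1667)) / 5 = 8/5 = 1.6
  s[W,W] = ((3.8333)·(3.8333) + (-2.1667)·(-2.1667) + (1.8333)·(1.8333) + (-2.1667)·(-2.1667) + (-1.1667)·(-1.1667) + (-0.1667)·(-0.1667)) / 5 = 28.8333/5 = 5.7667
  Sample standard deviations s_i = √(s[i,i]):
  s(U) = √(6.7) = 2.5884
  s(V) = √(2.8) = 1.6733
  s(W) = √(5.7667) = 2.4014

Step 3 — r_{ij} = s_{ij} / (s_i · s_j):
  r[U,U] = 1 (diagonal).
  r[U,V] = 3.6 / (2.5884 · 1.6733) = 3.6 / 4.3313 = 0.8312
  r[U,W] = 3.9 / (2.5884 · 2.4014) = 3.9 / 6.2158 = 0.6274
  r[V,V] = 1 (diagonal).
  r[V,W] = 1.6 / (1.6733 · 2.4014) = 1.6 / 4.0183 = 0.3982
  r[W,W] = 1 (diagonal).

R is symmetric with unit diagonal. Assembling:

R = [[1, 0.8312, 0.6274],
 [0.8312, 1, 0.3982],
 [0.6274, 0.3982, 1]]


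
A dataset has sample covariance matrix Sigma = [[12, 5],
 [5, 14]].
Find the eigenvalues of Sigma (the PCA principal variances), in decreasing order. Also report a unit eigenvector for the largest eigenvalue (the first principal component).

Step 1 — characteristic polynomial of 2×2 Sigma:
  det(Sigma - λI) = λ² - trace · λ + det = 0.
  trace = 12 + 14 = 26, det = 12·14 - (5)² = 143.
Step 2 — discriminant:
  Δ = trace² - 4·det = 676 - 572 = 104.
Step 3 — eigenvalues:
  λ = (trace ± √Δ)/2 = (26 ± 10.198)/2,
  λ_1 = 18.099,  λ_2 = 7.901.

Step 4 — unit eigenvector for λ_1: solve (Sigma - λ_1 I)v = 0. First row:
  (12 - 18.099)·v_x + (5)·v_y = 0, i.e. (-6.099)·v_x + (5)·v_y = 0,
  so v ∝ (b, λ_1 - a) = (5, 6.099) = u.
  ||u|| = √((5)² + (6.099)²) = √(62.198) ≈ 7.8866,
  v_1 = u/||u|| ≈ (0.634, 0.7733) (||v_1|| = 1).

λ_1 = 18.099,  λ_2 = 7.901;  v_1 ≈ (0.634, 0.7733)


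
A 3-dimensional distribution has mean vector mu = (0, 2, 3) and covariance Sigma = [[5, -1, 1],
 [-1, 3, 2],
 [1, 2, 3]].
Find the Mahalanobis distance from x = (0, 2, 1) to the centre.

Step 1 — centre the observation: (x - mu) = (0, 0, -2).

Step 2 — invert Sigma (cofactor / det for 3×3, or solve directly):
  Sigma^{-1} = [[0.3333, 0.3333, -0.3333],
 [0.3333, 0.9333, -0.7333],
 [-0.3333, -0.7333, 0.9333]].

Step 3 — form the quadratic (x - mu)^T · Sigma^{-1} · (x - mu):
  Sigma^{-1} · (x - mu) = (0.6667, 1.4667, -1.8667).
  (x - mu)^T · [Sigma^{-1} · (x - mu)] = (0)·(0.6667) + (0)·(1.4667) + (-2)·(-1.8667) = 3.7333.

Step 4 — take square root: d = √(3.7333) ≈ 1.9322.

d(x, mu) = √(3.7333) ≈ 1.9322


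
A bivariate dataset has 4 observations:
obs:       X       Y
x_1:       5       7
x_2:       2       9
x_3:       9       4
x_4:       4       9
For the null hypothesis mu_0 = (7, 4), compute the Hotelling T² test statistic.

Step 1 — sample mean vector:
  mean(X) = (5 + 2 + 9 + 4) / 4 = 20/4 = 5
  mean(Y) = (7 + 9 + 4 + 9) / 4 = 29/4 = 7.25
  x̄ = (5, 7.25),  deviation x̄ - mu_0 = (5, 7.25) - (7, 4) = (-2, 3.25).

Step 2 — sample covariance matrix, S[i,j] = (1/(n-1)) · Σ_k (x_{k,i} - mean_i) · (x_{k,j} - mean_j), divisor n-1 = 3:
  S[X,X] = ((0)·(0) + (-3)·(-3) + (4)·(4) + (-1)·(-1)) / 3 = 26/3 = 8.6667
  S[X,Y] = ((0)·(-0.25) + (-3)·(1.75) + (4)·(-3.25) + (-1)·(1.75)) / 3 = -20/3 = -6.6667
  S[Y,Y] = ((-0.25)·(-0.25) + (1.75)·(1.75) + (-3.25)·(-3.25) + (1.75)·(1.75)) / 3 = 16.75/3 = 5.5833
  S = [[8.6667, -6.6667],
 [-6.6667, 5.5833]].

Step 3 — invert S. det(S) = 8.6667·5.5833 - (-6.6667)² = 3.9444.
  S^{-1} = (1/det) · [[d, -b], [-b, a]] = [[1.4155, 1.6901],
 [1.6901, 2.1972]].

Step 4 — quadratic form (x̄ - mu_0)^T · S^{-1} · (x̄ - mu_0):
  S^{-1} · (x̄ - mu_0) = (2.662, 3.7606),
  (x̄ - mu_0)^T · [...] = (-2)·(2.662) + (3.25)·(3.7606) = 6.8979.

Step 5 — scale by n: T² = 4 · 6.8979 = 27.5915.

T² ≈ 27.5915


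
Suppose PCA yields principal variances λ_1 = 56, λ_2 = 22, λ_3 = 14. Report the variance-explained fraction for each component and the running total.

Step 1 — total variance = trace(Sigma) = Σ λ_i = 56 + 22 + 14 = 92.

Step 2 — fraction explained by component i = λ_i / Σ λ:
  PC1: 56/92 = 0.6087
  PC2: 22/92 = 0.2391
  PC3: 14/92 = 0.1522

Step 3 — cumulative fraction after k components = (λ_1 + ... + λ_k) / Σ λ:
  k = 1: 56/92 = 0.6087
  k = 2: (56 + 22)/92 = 78/92 = 0.8478
  k = 3: (56 + 22 + 14)/92 = 92/92 = 1

Summary (fraction, with percent):

explained: PC1 0.6087 (60.87%), PC2 0.2391 (23.91%), PC3 0.1522 (15.22%);  cumulative: 0.6087, 0.8478, 1


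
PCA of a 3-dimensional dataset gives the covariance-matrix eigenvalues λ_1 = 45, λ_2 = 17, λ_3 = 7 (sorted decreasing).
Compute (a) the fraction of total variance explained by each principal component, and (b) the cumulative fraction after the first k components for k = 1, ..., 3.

Step 1 — total variance = trace(Sigma) = Σ λ_i = 45 + 17 + 7 = 69.

Step 2 — fraction explained by component i = λ_i / Σ λ:
  PC1: 45/69 = 0.6522
  PC2: 17/69 = 0.2464
  PC3: 7/69 = 0.1014

Step 3 — cumulative fraction after k components = (λ_1 + ... + λ_k) / Σ λ:
  k = 1: 45/69 = 0.6522
  k = 2: (45 + 17)/69 = 62/69 = 0.8986
  k = 3: (45 + 17 + 7)/69 = 69/69 = 1

Summary (fraction, with percent):

explained: PC1 0.6522 (65.22%), PC2 0.2464 (24.64%), PC3 0.1014 (10.14%);  cumulative: 0.6522, 0.8986, 1


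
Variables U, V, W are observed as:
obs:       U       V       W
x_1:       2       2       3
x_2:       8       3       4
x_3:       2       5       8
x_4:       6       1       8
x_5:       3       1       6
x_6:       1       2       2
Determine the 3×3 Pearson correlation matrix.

Step 1 — column means:
  mean(U) = (2 + 8 + 2 + 6 + 3 + 1) / 6 = 22/6 = 3.6667
  mean(V) = (2 + 3 + 5 + 1 + 1 + 2) / 6 = 14/6 = 2.3333
  mean(W) = (3 + 4 + 8 + 8 + 6 + 2) / 6 = 31/6 = 5.1667

Step 2 — sample variances and covariances s[i,j] = (1/(n-1)) · Σ_k (x_{k,i} - mean_i) · (x_{k,j} - mean_j), with n-1 = 5:
  s[U,U] = ((-1.6667)·(-1.6667) + (4.3333)·(4.3333) + (-1.6667)·(-1.6667) + (2.3333)·(2.3333) + (-0.6667)·(-0.6667) + (-2.6667)·(-2.6667)) / 5 = 37.3333/5 = 7.4667
  s[U,V] = ((-1.6667)·(-0.3333) + (4.3333)·(0.6667) + (-1.6667)·(2.6667) + (2.3333)·(-1.3333) + (-0.6667)·(-1.3333) + (-2.6667)·(-0.3333)) / 5 = -2.3333/5 = -0.4667
  s[U,W] = ((-1.6667)·(-2.1667) + (4.3333)·(-1.1667) + (-1.6667)·(2.8333) + (2.3333)·(2.8333) + (-0.6667)·(0.8333) + (-2.6667)·(-3.1667)) / 5 = 8.3333/5 = 1.6667
  s[V,V] = ((-0.3333)·(-0.3333) + (0.6667)·(0.6667) + (2.6667)·(2.6667) + (-1.3333)·(-1.3333) + (-1.3333)·(-1.3333) + (-0.3333)·(-0.3333)) / 5 = 11.3333/5 = 2.2667
  s[V,W] = ((-0.3333)·(-2.1667) + (0.6667)·(-1.1667) + (2.6667)·(2.8333) + (-1.3333)·(2.8333) + (-1.3333)·(0.8333) + (-0.3333)·(-3.1667)) / 5 = 3.6667/5 = 0.7333
  s[W,W] = ((-2.1667)·(-2.1667) + (-1.1667)·(-1.1667) + (2.8333)·(2.8333) + (2.8333)·(2.8333) + (0.8333)·(0.8333) + (-3.1667)·(-3.1667)) / 5 = 32.8333/5 = 6.5667
  Sample standard deviations s_i = √(s[i,i]):
  s(U) = √(7.4667) = 2.7325
  s(V) = √(2.2667) = 1.5055
  s(W) = √(6.5667) = 2.5626

Step 3 — r_{ij} = s_{ij} / (s_i · s_j):
  r[U,U] = 1 (diagonal).
  r[U,V] = -0.4667 / (2.7325 · 1.5055) = -0.4667 / 4.1139 = -0.1134
  r[U,W] = 1.6667 / (2.7325 · 2.5626) = 1.6667 / 7.0022 = 0.238
  r[V,V] = 1 (diagonal).
  r[V,W] = 0.7333 / (1.5055 · 2.5626) = 0.7333 / 3.858 = 0.1901
  r[W,W] = 1 (diagonal).

R is symmetric with unit diagonal. Assembling:

R = [[1, -0.1134, 0.238],
 [-0.1134, 1, 0.1901],
 [0.238, 0.1901, 1]]


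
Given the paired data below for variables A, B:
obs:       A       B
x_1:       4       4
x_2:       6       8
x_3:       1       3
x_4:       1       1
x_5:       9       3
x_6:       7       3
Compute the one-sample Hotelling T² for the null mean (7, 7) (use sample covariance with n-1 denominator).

Step 1 — sample mean vector:
  mean(A) = (4 + 6 + 1 + 1 + 9 + 7) / 6 = 28/6 = 4.6667
  mean(B) = (4 + 8 + 3 + 1 + 3 + 3) / 6 = 22/6 = 3.6667
  x̄ = (4.6667, 3.6667),  deviation x̄ - mu_0 = (4.6667, 3.6667) - (7, 7) = (-2.3333, -3.3333).

Step 2 — sample covariance matrix, S[i,j] = (1/(n-1)) · Σ_k (x_{k,i} - mean_i) · (x_{k,j} - mean_j), divisor n-1 = 5:
  S[A,A] = ((-0.6667)·(-0.6667) + (1.3333)·(1.3333) + (-3.6667)·(-3.6667) + (-3.6667)·(-3.6667) + (4.3333)·(4.3333) + (2.3333)·(2.3333)) / 5 = 53.3333/5 = 10.6667
  S[A,B] = ((-0.6667)·(0.3333) + (1.3333)·(4.3333) + (-3.6667)·(-0.6667) + (-3.6667)·(-2.6667) + (4.3333)·(-0.6667) + (2.3333)·(-0.6667)) / 5 = 13.3333/5 = 2.6667
  S[B,B] = ((0.3333)·(0.3333) + (4.3333)·(4.3333) + (-0.6667)·(-0.6667) + (-2.6667)·(-2.6667) + (-0.6667)·(-0.6667) + (-0.6667)·(-0.6667)) / 5 = 27.3333/5 = 5.4667
  S = [[10.6667, 2.6667],
 [2.6667, 5.4667]].

Step 3 — invert S. det(S) = 10.6667·5.4667 - (2.6667)² = 51.2.
  S^{-1} = (1/det) · [[d, -b], [-b, a]] = [[0.1068, -0.0521],
 [-0.0521, 0.2083]].

Step 4 — quadratic form (x̄ - mu_0)^T · S^{-1} · (x̄ - mu_0):
  S^{-1} · (x̄ - mu_0) = (-0.0755, -0.5729),
  (x̄ - mu_0)^T · [...] = (-2.3333)·(-0.0755) + (-3.3333)·(-0.5729) = 2.0859.

Step 5 — scale by n: T² = 6 · 2.0859 = 12.5156.

T² ≈ 12.5156


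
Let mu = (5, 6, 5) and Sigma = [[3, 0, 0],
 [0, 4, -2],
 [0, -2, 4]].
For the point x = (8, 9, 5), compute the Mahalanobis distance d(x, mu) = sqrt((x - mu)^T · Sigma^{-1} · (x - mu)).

Step 1 — centre the observation: (x - mu) = (3, 3, 0).

Step 2 — invert Sigma (cofactor / det for 3×3, or solve directly):
  Sigma^{-1} = [[0.3333, 0, 0],
 [0, 0.3333, 0.1667],
 [0, 0.1667, 0.3333]].

Step 3 — form the quadratic (x - mu)^T · Sigma^{-1} · (x - mu):
  Sigma^{-1} · (x - mu) = (1, 1, 0.5).
  (x - mu)^T · [Sigma^{-1} · (x - mu)] = (3)·(1) + (3)·(1) + (0)·(0.5) = 6.

Step 4 — take square root: d = √(6) ≈ 2.4495.

d(x, mu) = √(6) ≈ 2.4495
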